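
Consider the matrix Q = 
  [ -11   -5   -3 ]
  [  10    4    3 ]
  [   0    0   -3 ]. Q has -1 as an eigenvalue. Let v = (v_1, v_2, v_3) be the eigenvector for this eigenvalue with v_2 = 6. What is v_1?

Q + 1I = [[-10, -5, -3], [10, 5, 3], [0, 0, -2]].
Solving (Q + 1I)v = 0 gives the eigenspace spanned by (-3, 6, 0).
With v_2 = 6, v = (-3, 6, 0), so v_1 = -3.

-3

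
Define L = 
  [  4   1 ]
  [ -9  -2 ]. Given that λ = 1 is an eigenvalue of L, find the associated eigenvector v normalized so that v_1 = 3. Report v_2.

-9

L − 1I = [[3, 1], [-9, -3]].
Solving (L − 1I)v = 0 gives the eigenspace spanned by (3, -9).
With v_1 = 3, v = (3, -9), so v_2 = -9.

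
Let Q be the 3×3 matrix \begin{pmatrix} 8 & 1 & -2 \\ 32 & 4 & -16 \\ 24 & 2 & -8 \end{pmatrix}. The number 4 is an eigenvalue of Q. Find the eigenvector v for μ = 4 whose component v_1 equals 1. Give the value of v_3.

Q − 4I = [[4, 1, -2], [32, 0, -16], [24, 2, -12]].
Solving (Q − 4I)v = 0 gives the eigenspace spanned by (1, 0, 2).
With v_1 = 1, v = (1, 0, 2), so v_3 = 2.

2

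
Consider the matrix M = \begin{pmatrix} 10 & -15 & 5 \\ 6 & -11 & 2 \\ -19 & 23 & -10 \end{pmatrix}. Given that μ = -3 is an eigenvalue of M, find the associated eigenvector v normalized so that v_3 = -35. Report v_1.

M + 3I = [[13, -15, 5], [6, -8, 2], [-19, 23, -7]].
Solving (M + 3I)v = 0 gives the eigenspace spanned by (25, 10, -35).
With v_3 = -35, v = (25, 10, -35), so v_1 = 25.

25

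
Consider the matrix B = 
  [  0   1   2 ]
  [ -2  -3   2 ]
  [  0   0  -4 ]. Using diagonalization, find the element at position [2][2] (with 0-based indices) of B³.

Characteristic polynomial: λ^3 + 7λ^2 + 14λ + 8 = (λ + 1)(λ + 2)(λ + 4), so the eigenvalues are -4, -2, -1.
λ=-2: eigenvector (1, -2, 0).
λ=-1: eigenvector (1, -1, 0).
λ=-4: eigenvector (0, -2, 1).
P = [[1, 1, 0], [-2, -1, -2], [0, 0, 1]], D = diag(-2, -1, -4), P⁻¹ = [[-1, -1, -2], [2, 1, 2], [0, 0, 1]].
B³ = P·diag(-8, -1, -64)·P⁻¹ = [[6, 7, 14], [-14, -15, 98], [0, 0, -64]].
The requested entry is -64.

-64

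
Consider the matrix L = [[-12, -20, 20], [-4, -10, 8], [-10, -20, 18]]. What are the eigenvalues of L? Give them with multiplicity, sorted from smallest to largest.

-2, -2, 0

Characteristic polynomial: p(s) = s^3 + 4s^2 + 4s = s(s + 2)^2.
Roots (with multiplicity): -2, -2, 0.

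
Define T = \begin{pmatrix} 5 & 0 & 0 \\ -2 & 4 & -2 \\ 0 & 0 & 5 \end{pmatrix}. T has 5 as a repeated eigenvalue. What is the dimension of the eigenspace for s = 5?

T − 5I = [[0, 0, 0], [-2, -1, -2], [0, 0, 0]].
This matrix has rank 1, so its null space has dimension 3 − 1 = 2.

2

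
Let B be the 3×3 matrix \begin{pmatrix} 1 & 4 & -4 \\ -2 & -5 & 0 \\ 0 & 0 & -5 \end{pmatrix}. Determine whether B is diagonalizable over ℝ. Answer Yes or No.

Characteristic polynomial: p(t) = t^3 + 9t^2 + 23t + 15 = (t + 1)(t + 3)(t + 5).
All 3 eigenvalues are distinct, so B is diagonalizable.

Yes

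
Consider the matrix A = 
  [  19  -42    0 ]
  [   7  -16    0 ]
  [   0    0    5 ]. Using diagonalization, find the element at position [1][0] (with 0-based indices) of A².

Characteristic polynomial: μ^3 - 8μ^2 + 5μ + 50 = (μ - 5)^2(μ + 2), so the eigenvalues are -2, 5, 5.
μ=5: eigenvector (3, 1, 0).
μ=-2: eigenvector (2, 1, 0).
μ=5: eigenvector (0, 0, 1).
P = [[3, 2, 0], [1, 1, 0], [0, 0, 1]], D = diag(5, -2, 5), P⁻¹ = [[1, -2, 0], [-1, 3, 0], [0, 0, 1]].
A² = P·diag(25, 4, 25)·P⁻¹ = [[67, -126, 0], [21, -38, 0], [0, 0, 25]].
The requested entry is 21.

21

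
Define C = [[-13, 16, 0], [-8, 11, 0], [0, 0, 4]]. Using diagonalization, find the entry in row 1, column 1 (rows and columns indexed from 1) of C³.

Characteristic polynomial: r^3 - 2r^2 - 23r + 60 = (r - 4)(r - 3)(r + 5), so the eigenvalues are -5, 3, 4.
r=-5: eigenvector (2, 1, 0).
r=3: eigenvector (1, 1, 0).
r=4: eigenvector (0, 0, 1).
P = [[2, 1, 0], [1, 1, 0], [0, 0, 1]], D = diag(-5, 3, 4), P⁻¹ = [[1, -1, 0], [-1, 2, 0], [0, 0, 1]].
C³ = P·diag(-125, 27, 64)·P⁻¹ = [[-277, 304, 0], [-152, 179, 0], [0, 0, 64]].
The requested entry is -277.

-277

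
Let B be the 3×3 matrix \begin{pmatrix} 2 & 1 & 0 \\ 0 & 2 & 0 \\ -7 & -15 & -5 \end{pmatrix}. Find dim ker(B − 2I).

1

B − 2I = [[0, 1, 0], [0, 0, 0], [-7, -15, -7]].
This matrix has rank 2, so its null space has dimension 3 − 2 = 1.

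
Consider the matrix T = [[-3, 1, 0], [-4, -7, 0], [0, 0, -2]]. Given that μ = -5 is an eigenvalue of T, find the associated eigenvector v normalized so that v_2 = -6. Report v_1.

T + 5I = [[2, 1, 0], [-4, -2, 0], [0, 0, 3]].
Solving (T + 5I)v = 0 gives the eigenspace spanned by (3, -6, 0).
With v_2 = -6, v = (3, -6, 0), so v_1 = 3.

3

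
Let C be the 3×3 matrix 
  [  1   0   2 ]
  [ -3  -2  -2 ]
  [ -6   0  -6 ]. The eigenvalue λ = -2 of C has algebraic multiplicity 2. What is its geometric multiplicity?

C + 2I = [[3, 0, 2], [-3, 0, -2], [-6, 0, -4]].
This matrix has rank 1, so its null space has dimension 3 − 1 = 2.

2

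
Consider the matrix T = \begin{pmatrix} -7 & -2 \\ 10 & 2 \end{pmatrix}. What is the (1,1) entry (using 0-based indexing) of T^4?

-244

Characteristic polynomial: μ^2 + 5μ + 6 = (μ + 2)(μ + 3), so the eigenvalues are -3, -2.
μ=-2: eigenvector (-2, 5).
μ=-3: eigenvector (1, -2).
P = [[-2, 1], [5, -2]], D = diag(-2, -3), P⁻¹ = [[2, 1], [5, 2]].
T⁴ = P·diag(16, 81)·P⁻¹ = [[341, 130], [-650, -244]].
The requested entry is -244.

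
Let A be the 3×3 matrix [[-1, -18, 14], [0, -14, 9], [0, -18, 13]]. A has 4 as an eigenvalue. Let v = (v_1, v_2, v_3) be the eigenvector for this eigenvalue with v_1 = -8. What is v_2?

A − 4I = [[-5, -18, 14], [0, -18, 9], [0, -18, 9]].
Solving (A − 4I)v = 0 gives the eigenspace spanned by (-8, -4, -8).
With v_1 = -8, v = (-8, -4, -8), so v_2 = -4.

-4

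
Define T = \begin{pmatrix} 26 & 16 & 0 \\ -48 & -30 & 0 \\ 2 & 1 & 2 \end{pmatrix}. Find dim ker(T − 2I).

T − 2I = [[24, 16, 0], [-48, -32, 0], [2, 1, 0]].
This matrix has rank 2, so its null space has dimension 3 − 2 = 1.

1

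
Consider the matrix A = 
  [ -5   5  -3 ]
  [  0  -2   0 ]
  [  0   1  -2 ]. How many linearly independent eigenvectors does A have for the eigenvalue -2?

1

A + 2I = [[-3, 5, -3], [0, 0, 0], [0, 1, 0]].
This matrix has rank 2, so its null space has dimension 3 − 2 = 1.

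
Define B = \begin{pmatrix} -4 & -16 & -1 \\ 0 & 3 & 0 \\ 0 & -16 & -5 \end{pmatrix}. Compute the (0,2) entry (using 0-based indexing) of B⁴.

369

Characteristic polynomial: t^3 + 6t^2 - 7t - 60 = (t - 3)(t + 4)(t + 5), so the eigenvalues are -5, -4, 3.
t=3: eigenvector (-2, 1, -2).
t=-4: eigenvector (1, 0, 0).
t=-5: eigenvector (1, 0, 1).
P = [[-2, 1, 1], [1, 0, 0], [-2, 0, 1]], D = diag(3, -4, -5), P⁻¹ = [[0, 1, 0], [1, 0, -1], [0, 2, 1]].
B⁴ = P·diag(81, 256, 625)·P⁻¹ = [[256, 1088, 369], [0, 81, 0], [0, 1088, 625]].
The requested entry is 369.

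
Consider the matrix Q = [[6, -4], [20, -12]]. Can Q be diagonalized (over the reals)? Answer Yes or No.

Yes

Characteristic polynomial: p(r) = r^2 + 6r + 8 = (r + 2)(r + 4).
All 2 eigenvalues are distinct, so Q is diagonalizable.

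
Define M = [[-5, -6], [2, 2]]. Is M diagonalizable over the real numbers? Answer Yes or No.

Characteristic polynomial: p(r) = r^2 + 3r + 2 = (r + 1)(r + 2).
All 2 eigenvalues are distinct, so M is diagonalizable.

Yes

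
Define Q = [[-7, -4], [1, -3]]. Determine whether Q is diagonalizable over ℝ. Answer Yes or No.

Characteristic polynomial: p(μ) = μ^2 + 10μ + 25 = (μ + 5)^2.
μ = -5 has algebraic multiplicity 2; rank(Q + 5I) = 1, so geometric multiplicity = 1.
Geometric multiplicity < algebraic multiplicity, so Q is not diagonalizable.

No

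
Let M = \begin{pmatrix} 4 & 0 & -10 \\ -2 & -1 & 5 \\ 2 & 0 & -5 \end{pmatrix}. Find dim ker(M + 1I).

M + 1I = [[5, 0, -10], [-2, 0, 5], [2, 0, -4]].
This matrix has rank 2, so its null space has dimension 3 − 2 = 1.

1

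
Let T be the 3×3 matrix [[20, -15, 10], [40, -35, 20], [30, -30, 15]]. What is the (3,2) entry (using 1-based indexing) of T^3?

Characteristic polynomial: λ^3 - 25λ = λ(λ - 5)(λ + 5), so the eigenvalues are -5, 0, 5.
λ=0: eigenvector (-1, 0, 2).
λ=5: eigenvector (1, 1, 0).
λ=-5: eigenvector (0, -2, -3).
P = [[-1, 1, 0], [0, 1, -2], [2, 0, -3]], D = diag(0, 5, -5), P⁻¹ = [[3, -3, 2], [4, -3, 2], [2, -2, 1]].
T³ = P·diag(0, 125, -125)·P⁻¹ = [[500, -375, 250], [1000, -875, 500], [750, -750, 375]].
The requested entry is -750.

-750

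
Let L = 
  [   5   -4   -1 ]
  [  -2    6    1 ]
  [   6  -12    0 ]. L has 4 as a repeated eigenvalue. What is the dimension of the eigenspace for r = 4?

1

L − 4I = [[1, -4, -1], [-2, 2, 1], [6, -12, -4]].
This matrix has rank 2, so its null space has dimension 3 − 2 = 1.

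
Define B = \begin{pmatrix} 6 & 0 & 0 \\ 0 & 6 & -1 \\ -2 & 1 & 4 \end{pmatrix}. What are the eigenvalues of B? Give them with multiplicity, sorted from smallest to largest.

Characteristic polynomial: p(r) = r^3 - 16r^2 + 85r - 150 = (r - 6)(r - 5)^2.
Roots (with multiplicity): 5, 5, 6.

5, 5, 6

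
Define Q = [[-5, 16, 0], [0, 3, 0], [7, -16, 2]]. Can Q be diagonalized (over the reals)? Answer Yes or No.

Characteristic polynomial: p(t) = t^3 - 19t + 30 = (t - 3)(t - 2)(t + 5).
All 3 eigenvalues are distinct, so Q is diagonalizable.

Yes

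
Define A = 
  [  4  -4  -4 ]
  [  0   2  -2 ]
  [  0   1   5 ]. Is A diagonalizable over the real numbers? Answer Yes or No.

Yes

Characteristic polynomial: p(s) = s^3 - 11s^2 + 40s - 48 = (s - 4)^2(s - 3).
s = 4 has algebraic multiplicity 2; rank(A − 4I) = 1, so geometric multiplicity = 2.
Every eigenvalue has geometric = algebraic multiplicity, so A is diagonalizable.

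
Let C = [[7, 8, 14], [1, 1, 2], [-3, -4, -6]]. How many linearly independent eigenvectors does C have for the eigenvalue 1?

1

C − 1I = [[6, 8, 14], [1, 0, 2], [-3, -4, -7]].
This matrix has rank 2, so its null space has dimension 3 − 2 = 1.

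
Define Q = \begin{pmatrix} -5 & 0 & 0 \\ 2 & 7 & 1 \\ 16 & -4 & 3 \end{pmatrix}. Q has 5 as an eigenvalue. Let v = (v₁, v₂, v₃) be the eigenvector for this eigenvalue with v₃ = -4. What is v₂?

Q − 5I = [[-10, 0, 0], [2, 2, 1], [16, -4, -2]].
Solving (Q − 5I)v = 0 gives the eigenspace spanned by (0, 2, -4).
With v₃ = -4, v = (0, 2, -4), so v₂ = 2.

2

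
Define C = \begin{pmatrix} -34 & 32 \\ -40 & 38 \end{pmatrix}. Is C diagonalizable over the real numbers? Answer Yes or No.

Characteristic polynomial: p(λ) = λ^2 - 4λ - 12 = (λ - 6)(λ + 2).
All 2 eigenvalues are distinct, so C is diagonalizable.

Yes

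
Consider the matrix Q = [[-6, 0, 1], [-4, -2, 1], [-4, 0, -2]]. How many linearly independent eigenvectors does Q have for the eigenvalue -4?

Q + 4I = [[-2, 0, 1], [-4, 2, 1], [-4, 0, 2]].
This matrix has rank 2, so its null space has dimension 3 − 2 = 1.

1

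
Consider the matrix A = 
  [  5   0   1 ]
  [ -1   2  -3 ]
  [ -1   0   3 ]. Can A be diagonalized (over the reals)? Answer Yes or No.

Characteristic polynomial: p(λ) = λ^3 - 10λ^2 + 32λ - 32 = (λ - 4)^2(λ - 2).
λ = 4 has algebraic multiplicity 2; rank(A − 4I) = 2, so geometric multiplicity = 1.
Geometric multiplicity < algebraic multiplicity, so A is not diagonalizable.

No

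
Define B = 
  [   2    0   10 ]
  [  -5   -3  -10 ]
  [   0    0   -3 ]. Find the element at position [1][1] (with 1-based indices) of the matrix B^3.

8

Characteristic polynomial: λ^3 + 4λ^2 - 3λ - 18 = (λ - 2)(λ + 3)^2, so the eigenvalues are -3, -3, 2.
λ=2: eigenvector (1, -1, 0).
λ=-3: eigenvector (0, 1, 0).
λ=-3: eigenvector (-2, -2, 1).
P = [[1, 0, -2], [-1, 1, -2], [0, 0, 1]], D = diag(2, -3, -3), P⁻¹ = [[1, 0, 2], [1, 1, 4], [0, 0, 1]].
B³ = P·diag(8, -27, -27)·P⁻¹ = [[8, 0, 70], [-35, -27, -70], [0, 0, -27]].
The requested entry is 8.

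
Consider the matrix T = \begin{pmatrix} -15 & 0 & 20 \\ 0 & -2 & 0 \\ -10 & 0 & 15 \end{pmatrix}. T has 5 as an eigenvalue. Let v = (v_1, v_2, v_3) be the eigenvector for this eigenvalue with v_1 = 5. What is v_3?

5

T − 5I = [[-20, 0, 20], [0, -7, 0], [-10, 0, 10]].
Solving (T − 5I)v = 0 gives the eigenspace spanned by (5, 0, 5).
With v_1 = 5, v = (5, 0, 5), so v_3 = 5.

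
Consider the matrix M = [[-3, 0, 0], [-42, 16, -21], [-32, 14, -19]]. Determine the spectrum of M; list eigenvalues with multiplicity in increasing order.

Characteristic polynomial: p(μ) = μ^3 + 6μ^2 - μ - 30 = (μ - 2)(μ + 3)(μ + 5).
Roots (with multiplicity): -5, -3, 2.

-5, -3, 2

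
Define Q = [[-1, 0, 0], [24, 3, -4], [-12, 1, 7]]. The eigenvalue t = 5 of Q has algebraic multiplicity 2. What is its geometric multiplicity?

Q − 5I = [[-6, 0, 0], [24, -2, -4], [-12, 1, 2]].
This matrix has rank 2, so its null space has dimension 3 − 2 = 1.

1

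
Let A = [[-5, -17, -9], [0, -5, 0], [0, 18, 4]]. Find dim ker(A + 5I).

1

A + 5I = [[0, -17, -9], [0, 0, 0], [0, 18, 9]].
This matrix has rank 2, so its null space has dimension 3 − 2 = 1.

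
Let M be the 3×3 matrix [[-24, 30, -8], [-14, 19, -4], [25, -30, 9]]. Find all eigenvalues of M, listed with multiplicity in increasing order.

-1, 1, 4

Characteristic polynomial: p(λ) = λ^3 - 4λ^2 - λ + 4 = (λ - 4)(λ - 1)(λ + 1).
Roots (with multiplicity): -1, 1, 4.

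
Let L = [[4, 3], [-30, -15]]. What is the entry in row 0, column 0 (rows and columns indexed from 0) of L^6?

Characteristic polynomial: λ^2 + 11λ + 30 = (λ + 5)(λ + 6), so the eigenvalues are -6, -5.
λ=-5: eigenvector (1, -3).
λ=-6: eigenvector (-3, 10).
P = [[1, -3], [-3, 10]], D = diag(-5, -6), P⁻¹ = [[10, 3], [3, 1]].
L⁶ = P·diag(15625, 46656)·P⁻¹ = [[-263654, -93093], [930930, 325935]].
The requested entry is -263654.

-263654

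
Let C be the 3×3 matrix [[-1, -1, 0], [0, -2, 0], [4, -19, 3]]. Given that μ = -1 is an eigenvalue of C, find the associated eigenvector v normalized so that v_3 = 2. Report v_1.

C + 1I = [[0, -1, 0], [0, -1, 0], [4, -19, 4]].
Solving (C + 1I)v = 0 gives the eigenspace spanned by (-2, 0, 2).
With v_3 = 2, v = (-2, 0, 2), so v_1 = -2.

-2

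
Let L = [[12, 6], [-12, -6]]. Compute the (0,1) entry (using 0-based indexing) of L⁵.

7776

Characteristic polynomial: μ^2 - 6μ = μ(μ - 6), so the eigenvalues are 0, 6.
μ=0: eigenvector (-1, 2).
μ=6: eigenvector (-1, 1).
P = [[-1, -1], [2, 1]], D = diag(0, 6), P⁻¹ = [[1, 1], [-2, -1]].
L⁵ = P·diag(0, 7776)·P⁻¹ = [[15552, 7776], [-15552, -7776]].
The requested entry is 7776.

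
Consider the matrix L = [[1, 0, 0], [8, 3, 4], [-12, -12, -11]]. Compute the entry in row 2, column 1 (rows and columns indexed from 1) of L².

-16

Characteristic polynomial: r^3 + 7r^2 + 7r - 15 = (r - 1)(r + 3)(r + 5), so the eigenvalues are -5, -3, 1.
r=-5: eigenvector (0, 1, -2).
r=1: eigenvector (1, 2, -3).
r=-3: eigenvector (0, 2, -3).
P = [[0, 1, 0], [1, 2, 2], [-2, -3, -3]], D = diag(-5, 1, -3), P⁻¹ = [[0, -3, -2], [1, 0, 0], [-1, 2, 1]].
L² = P·diag(25, 1, 9)·P⁻¹ = [[1, 0, 0], [-16, -39, -32], [24, 96, 73]].
The requested entry is -16.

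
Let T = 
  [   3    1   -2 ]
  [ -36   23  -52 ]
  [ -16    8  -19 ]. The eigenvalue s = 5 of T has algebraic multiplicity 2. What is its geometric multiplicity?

1

T − 5I = [[-2, 1, -2], [-36, 18, -52], [-16, 8, -24]].
This matrix has rank 2, so its null space has dimension 3 − 2 = 1.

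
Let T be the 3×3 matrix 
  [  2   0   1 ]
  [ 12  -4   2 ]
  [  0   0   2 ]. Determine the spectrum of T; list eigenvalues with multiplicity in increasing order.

Characteristic polynomial: p(λ) = λ^3 - 12λ + 16 = (λ - 2)^2(λ + 4).
Roots (with multiplicity): -4, 2, 2.

-4, 2, 2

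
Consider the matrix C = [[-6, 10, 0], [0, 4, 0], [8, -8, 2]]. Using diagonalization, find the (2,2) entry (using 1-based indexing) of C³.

64

Characteristic polynomial: r^3 - 28r + 48 = (r - 4)(r - 2)(r + 6), so the eigenvalues are -6, 2, 4.
r=2: eigenvector (0, 0, 1).
r=-6: eigenvector (-1, 0, 1).
r=4: eigenvector (1, 1, 0).
P = [[0, -1, 1], [0, 0, 1], [1, 1, 0]], D = diag(2, -6, 4), P⁻¹ = [[1, -1, 1], [-1, 1, 0], [0, 1, 0]].
C³ = P·diag(8, -216, 64)·P⁻¹ = [[-216, 280, 0], [0, 64, 0], [224, -224, 8]].
The requested entry is 64.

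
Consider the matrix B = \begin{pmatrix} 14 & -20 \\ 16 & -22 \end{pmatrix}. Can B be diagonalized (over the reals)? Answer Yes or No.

Yes

Characteristic polynomial: p(r) = r^2 + 8r + 12 = (r + 2)(r + 6).
All 2 eigenvalues are distinct, so B is diagonalizable.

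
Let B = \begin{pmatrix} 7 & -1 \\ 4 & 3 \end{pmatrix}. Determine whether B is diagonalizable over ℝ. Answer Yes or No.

Characteristic polynomial: p(r) = r^2 - 10r + 25 = (r - 5)^2.
r = 5 has algebraic multiplicity 2; rank(B − 5I) = 1, so geometric multiplicity = 1.
Geometric multiplicity < algebraic multiplicity, so B is not diagonalizable.

No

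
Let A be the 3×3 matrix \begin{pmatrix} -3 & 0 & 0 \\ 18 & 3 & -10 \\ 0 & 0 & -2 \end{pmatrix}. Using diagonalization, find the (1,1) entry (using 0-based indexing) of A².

9

Characteristic polynomial: s^3 + 2s^2 - 9s - 18 = (s - 3)(s + 2)(s + 3), so the eigenvalues are -3, -2, 3.
s=-3: eigenvector (1, -3, 0).
s=3: eigenvector (0, 1, 0).
s=-2: eigenvector (0, 2, 1).
P = [[1, 0, 0], [-3, 1, 2], [0, 0, 1]], D = diag(-3, 3, -2), P⁻¹ = [[1, 0, 0], [3, 1, -2], [0, 0, 1]].
A² = P·diag(9, 9, 4)·P⁻¹ = [[9, 0, 0], [0, 9, -10], [0, 0, 4]].
The requested entry is 9.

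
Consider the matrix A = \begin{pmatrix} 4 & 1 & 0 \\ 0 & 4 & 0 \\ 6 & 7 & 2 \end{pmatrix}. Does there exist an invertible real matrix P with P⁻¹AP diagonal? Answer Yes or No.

No

Characteristic polynomial: p(λ) = λ^3 - 10λ^2 + 32λ - 32 = (λ - 4)^2(λ - 2).
λ = 4 has algebraic multiplicity 2; rank(A − 4I) = 2, so geometric multiplicity = 1.
Geometric multiplicity < algebraic multiplicity, so A is not diagonalizable.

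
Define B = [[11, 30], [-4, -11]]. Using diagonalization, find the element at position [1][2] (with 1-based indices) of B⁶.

0

Characteristic polynomial: λ^2 - 1 = (λ - 1)(λ + 1), so the eigenvalues are -1, 1.
λ=-1: eigenvector (-5, 2).
λ=1: eigenvector (-3, 1).
P = [[-5, -3], [2, 1]], D = diag(-1, 1), P⁻¹ = [[1, 3], [-2, -5]].
B⁶ = P·diag(1, 1)·P⁻¹ = [[1, 0], [0, 1]].
The requested entry is 0.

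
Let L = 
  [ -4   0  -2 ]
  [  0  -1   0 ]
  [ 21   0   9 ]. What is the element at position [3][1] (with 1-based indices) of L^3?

399

Characteristic polynomial: t^3 - 4t^2 + t + 6 = (t - 3)(t - 2)(t + 1), so the eigenvalues are -1, 2, 3.
t=-1: eigenvector (0, 1, 0).
t=2: eigenvector (1, 0, -3).
t=3: eigenvector (-2, 0, 7).
P = [[0, 1, -2], [1, 0, 0], [0, -3, 7]], D = diag(-1, 2, 3), P⁻¹ = [[0, 1, 0], [7, 0, 2], [3, 0, 1]].
L³ = P·diag(-1, 8, 27)·P⁻¹ = [[-106, 0, -38], [0, -1, 0], [399, 0, 141]].
The requested entry is 399.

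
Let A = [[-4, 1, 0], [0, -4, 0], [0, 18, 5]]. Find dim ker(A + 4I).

A + 4I = [[0, 1, 0], [0, 0, 0], [0, 18, 9]].
This matrix has rank 2, so its null space has dimension 3 − 2 = 1.

1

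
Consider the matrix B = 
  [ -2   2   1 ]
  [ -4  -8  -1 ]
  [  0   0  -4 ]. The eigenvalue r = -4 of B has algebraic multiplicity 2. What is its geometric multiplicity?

B + 4I = [[2, 2, 1], [-4, -4, -1], [0, 0, 0]].
This matrix has rank 2, so its null space has dimension 3 − 2 = 1.

1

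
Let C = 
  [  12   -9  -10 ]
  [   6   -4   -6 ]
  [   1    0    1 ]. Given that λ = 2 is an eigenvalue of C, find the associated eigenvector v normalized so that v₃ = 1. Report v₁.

1

C − 2I = [[10, -9, -10], [6, -6, -6], [1, 0, -1]].
Solving (C − 2I)v = 0 gives the eigenspace spanned by (1, 0, 1).
With v₃ = 1, v = (1, 0, 1), so v₁ = 1.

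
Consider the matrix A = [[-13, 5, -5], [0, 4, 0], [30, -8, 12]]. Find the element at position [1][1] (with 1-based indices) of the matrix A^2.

19

Characteristic polynomial: r^3 - 3r^2 - 10r + 24 = (r - 4)(r - 2)(r + 3), so the eigenvalues are -3, 2, 4.
r=-3: eigenvector (1, 0, -2).
r=4: eigenvector (0, 1, 1).
r=2: eigenvector (-1, 0, 3).
P = [[1, 0, -1], [0, 1, 0], [-2, 1, 3]], D = diag(-3, 4, 2), P⁻¹ = [[3, -1, 1], [0, 1, 0], [2, -1, 1]].
A² = P·diag(9, 16, 4)·P⁻¹ = [[19, -5, 5], [0, 16, 0], [-30, 22, -6]].
The requested entry is 19.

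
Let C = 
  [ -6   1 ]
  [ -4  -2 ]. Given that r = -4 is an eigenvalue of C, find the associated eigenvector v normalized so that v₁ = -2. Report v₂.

C + 4I = [[-2, 1], [-4, 2]].
Solving (C + 4I)v = 0 gives the eigenspace spanned by (-2, -4).
With v₁ = -2, v = (-2, -4), so v₂ = -4.

-4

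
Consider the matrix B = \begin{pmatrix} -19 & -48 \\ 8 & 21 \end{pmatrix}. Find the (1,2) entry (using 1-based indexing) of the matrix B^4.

-3264

Characteristic polynomial: r^2 - 2r - 15 = (r - 5)(r + 3), so the eigenvalues are -3, 5.
r=5: eigenvector (-2, 1).
r=-3: eigenvector (3, -1).
P = [[-2, 3], [1, -1]], D = diag(5, -3), P⁻¹ = [[1, 3], [1, 2]].
B⁴ = P·diag(625, 81)·P⁻¹ = [[-1007, -3264], [544, 1713]].
The requested entry is -3264.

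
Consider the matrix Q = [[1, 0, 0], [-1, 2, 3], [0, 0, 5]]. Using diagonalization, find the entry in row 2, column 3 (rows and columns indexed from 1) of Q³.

117

Characteristic polynomial: r^3 - 8r^2 + 17r - 10 = (r - 5)(r - 2)(r - 1), so the eigenvalues are 1, 2, 5.
r=1: eigenvector (1, 1, 0).
r=2: eigenvector (0, 1, 0).
r=5: eigenvector (0, 1, 1).
P = [[1, 0, 0], [1, 1, 1], [0, 0, 1]], D = diag(1, 2, 5), P⁻¹ = [[1, 0, 0], [-1, 1, -1], [0, 0, 1]].
Q³ = P·diag(1, 8, 125)·P⁻¹ = [[1, 0, 0], [-7, 8, 117], [0, 0, 125]].
The requested entry is 117.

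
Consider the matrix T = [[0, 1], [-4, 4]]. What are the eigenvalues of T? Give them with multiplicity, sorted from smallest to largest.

Characteristic polynomial: p(s) = s^2 - 4s + 4 = (s - 2)^2.
Roots (with multiplicity): 2, 2.

2, 2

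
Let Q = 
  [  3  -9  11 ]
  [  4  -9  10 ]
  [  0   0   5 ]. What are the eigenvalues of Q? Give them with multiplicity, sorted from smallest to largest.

-3, -3, 5

Characteristic polynomial: p(s) = s^3 + s^2 - 21s - 45 = (s - 5)(s + 3)^2.
Roots (with multiplicity): -3, -3, 5.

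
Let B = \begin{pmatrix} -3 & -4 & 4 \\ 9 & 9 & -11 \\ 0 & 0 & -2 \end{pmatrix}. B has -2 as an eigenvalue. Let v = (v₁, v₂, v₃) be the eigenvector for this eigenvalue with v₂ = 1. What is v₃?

B + 2I = [[-1, -4, 4], [9, 11, -11], [0, 0, 0]].
Solving (B + 2I)v = 0 gives the eigenspace spanned by (0, 1, 1).
With v₂ = 1, v = (0, 1, 1), so v₃ = 1.

1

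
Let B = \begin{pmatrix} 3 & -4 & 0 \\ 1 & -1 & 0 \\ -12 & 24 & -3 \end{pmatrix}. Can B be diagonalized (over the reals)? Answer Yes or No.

Characteristic polynomial: p(λ) = λ^3 + λ^2 - 5λ + 3 = (λ - 1)^2(λ + 3).
λ = 1 has algebraic multiplicity 2; rank(B − 1I) = 2, so geometric multiplicity = 1.
Geometric multiplicity < algebraic multiplicity, so B is not diagonalizable.

No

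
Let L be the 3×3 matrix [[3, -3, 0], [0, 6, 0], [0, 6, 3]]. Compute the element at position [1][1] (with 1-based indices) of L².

9

Characteristic polynomial: r^3 - 12r^2 + 45r - 54 = (r - 6)(r - 3)^2, so the eigenvalues are 3, 3, 6.
r=3: eigenvector (1, 0, 0).
r=6: eigenvector (-1, 1, 2).
r=3: eigenvector (0, 0, 1).
P = [[1, -1, 0], [0, 1, 0], [0, 2, 1]], D = diag(3, 6, 3), P⁻¹ = [[1, 1, 0], [0, 1, 0], [0, -2, 1]].
L² = P·diag(9, 36, 9)·P⁻¹ = [[9, -27, 0], [0, 36, 0], [0, 54, 9]].
The requested entry is 9.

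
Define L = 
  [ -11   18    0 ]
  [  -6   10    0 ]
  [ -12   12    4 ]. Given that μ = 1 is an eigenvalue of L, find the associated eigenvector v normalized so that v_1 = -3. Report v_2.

-2

L − 1I = [[-12, 18, 0], [-6, 9, 0], [-12, 12, 3]].
Solving (L − 1I)v = 0 gives the eigenspace spanned by (-3, -2, -4).
With v_1 = -3, v = (-3, -2, -4), so v_2 = -2.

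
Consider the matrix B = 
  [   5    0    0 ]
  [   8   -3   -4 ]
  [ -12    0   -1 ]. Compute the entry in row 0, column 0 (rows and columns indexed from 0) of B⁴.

Characteristic polynomial: λ^3 - λ^2 - 17λ - 15 = (λ - 5)(λ + 1)(λ + 3), so the eigenvalues are -3, -1, 5.
λ=-3: eigenvector (0, 1, 0).
λ=5: eigenvector (1, 2, -2).
λ=-1: eigenvector (0, -2, 1).
P = [[0, 1, 0], [1, 2, -2], [0, -2, 1]], D = diag(-3, 5, -1), P⁻¹ = [[2, 1, 2], [1, 0, 0], [2, 0, 1]].
B⁴ = P·diag(81, 625, 1)·P⁻¹ = [[625, 0, 0], [1408, 81, 160], [-1248, 0, 1]].
The requested entry is 625.

625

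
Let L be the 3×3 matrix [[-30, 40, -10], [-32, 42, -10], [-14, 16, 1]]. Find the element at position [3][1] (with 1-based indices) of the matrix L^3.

-650

Characteristic polynomial: λ^3 - 13λ^2 + 52λ - 60 = (λ - 6)(λ - 5)(λ - 2), so the eigenvalues are 2, 5, 6.
λ=6: eigenvector (5, 5, 2).
λ=2: eigenvector (-10, -9, -4).
λ=5: eigenvector (2, 2, 1).
P = [[5, -10, 2], [5, -9, 2], [2, -4, 1]], D = diag(6, 2, 5), P⁻¹ = [[-1, 2, -2], [-1, 1, 0], [-2, 0, 5]].
L³ = P·diag(216, 8, 125)·P⁻¹ = [[-1500, 2080, -910], [-1508, 2088, -910], [-650, 832, -239]].
The requested entry is -650.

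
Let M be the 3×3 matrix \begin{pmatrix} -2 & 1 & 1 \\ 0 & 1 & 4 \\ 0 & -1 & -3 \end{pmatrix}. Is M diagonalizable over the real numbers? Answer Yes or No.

No

Characteristic polynomial: p(s) = s^3 + 4s^2 + 5s + 2 = (s + 1)^2(s + 2).
s = -1 has algebraic multiplicity 2; rank(M + 1I) = 2, so geometric multiplicity = 1.
Geometric multiplicity < algebraic multiplicity, so M is not diagonalizable.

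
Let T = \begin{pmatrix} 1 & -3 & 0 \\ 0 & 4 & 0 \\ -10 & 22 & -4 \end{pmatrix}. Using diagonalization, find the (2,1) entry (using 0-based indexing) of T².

30

Characteristic polynomial: μ^3 - μ^2 - 16μ + 16 = (μ - 4)(μ - 1)(μ + 4), so the eigenvalues are -4, 1, 4.
μ=1: eigenvector (1, 0, -2).
μ=4: eigenvector (-1, 1, 4).
μ=-4: eigenvector (0, 0, 1).
P = [[1, -1, 0], [0, 1, 0], [-2, 4, 1]], D = diag(1, 4, -4), P⁻¹ = [[1, 1, 0], [0, 1, 0], [2, -2, 1]].
T² = P·diag(1, 16, 16)·P⁻¹ = [[1, -15, 0], [0, 16, 0], [30, 30, 16]].
The requested entry is 30.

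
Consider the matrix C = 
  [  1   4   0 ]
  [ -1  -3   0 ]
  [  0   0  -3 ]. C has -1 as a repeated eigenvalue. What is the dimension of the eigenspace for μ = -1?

C + 1I = [[2, 4, 0], [-1, -2, 0], [0, 0, -2]].
This matrix has rank 2, so its null space has dimension 3 − 2 = 1.

1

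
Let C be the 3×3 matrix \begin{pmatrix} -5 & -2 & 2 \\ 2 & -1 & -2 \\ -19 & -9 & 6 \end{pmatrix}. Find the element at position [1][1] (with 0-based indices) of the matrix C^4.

Characteristic polynomial: r^3 - 7r + 6 = (r - 2)(r - 1)(r + 3), so the eigenvalues are -3, 1, 2.
r=2: eigenvector (2, -2, 5).
r=-3: eigenvector (0, 1, 1).
r=1: eigenvector (1, -1, 2).
P = [[2, 0, 1], [-2, 1, -1], [5, 1, 2]], D = diag(2, -3, 1), P⁻¹ = [[-3, -1, 1], [1, 1, 0], [7, 2, -2]].
C⁴ = P·diag(16, 81, 1)·P⁻¹ = [[-89, -30, 30], [170, 111, -30], [-145, 5, 76]].
The requested entry is 111.

111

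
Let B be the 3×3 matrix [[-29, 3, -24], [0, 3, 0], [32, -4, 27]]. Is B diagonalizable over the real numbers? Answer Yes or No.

Characteristic polynomial: p(t) = t^3 - t^2 - 21t + 45 = (t - 3)^2(t + 5).
t = 3 has algebraic multiplicity 2; rank(B − 3I) = 2, so geometric multiplicity = 1.
Geometric multiplicity < algebraic multiplicity, so B is not diagonalizable.

No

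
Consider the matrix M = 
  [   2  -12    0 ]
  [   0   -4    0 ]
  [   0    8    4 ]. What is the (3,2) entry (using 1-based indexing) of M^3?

Characteristic polynomial: s^3 - 2s^2 - 16s + 32 = (s - 4)(s - 2)(s + 4), so the eigenvalues are -4, 2, 4.
s=2: eigenvector (1, 0, 0).
s=4: eigenvector (0, 0, 1).
s=-4: eigenvector (2, 1, -1).
P = [[1, 0, 2], [0, 0, 1], [0, 1, -1]], D = diag(2, 4, -4), P⁻¹ = [[1, -2, 0], [0, 1, 1], [0, 1, 0]].
M³ = P·diag(8, 64, -64)·P⁻¹ = [[8, -144, 0], [0, -64, 0], [0, 128, 64]].
The requested entry is 128.

128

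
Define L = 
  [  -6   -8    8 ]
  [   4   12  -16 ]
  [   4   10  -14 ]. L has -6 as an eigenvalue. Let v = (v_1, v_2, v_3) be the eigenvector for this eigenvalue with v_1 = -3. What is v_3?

6

L + 6I = [[0, -8, 8], [4, 18, -16], [4, 10, -8]].
Solving (L + 6I)v = 0 gives the eigenspace spanned by (-3, 6, 6).
With v_1 = -3, v = (-3, 6, 6), so v_3 = 6.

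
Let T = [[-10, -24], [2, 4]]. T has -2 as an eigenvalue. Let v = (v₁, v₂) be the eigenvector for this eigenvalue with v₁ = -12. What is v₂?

T + 2I = [[-8, -24], [2, 6]].
Solving (T + 2I)v = 0 gives the eigenspace spanned by (-12, 4).
With v₁ = -12, v = (-12, 4), so v₂ = 4.

4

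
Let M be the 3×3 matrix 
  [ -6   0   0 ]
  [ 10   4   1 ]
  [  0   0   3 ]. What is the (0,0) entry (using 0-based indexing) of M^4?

1296

Characteristic polynomial: s^3 - s^2 - 30s + 72 = (s - 4)(s - 3)(s + 6), so the eigenvalues are -6, 3, 4.
s=-6: eigenvector (1, -1, 0).
s=4: eigenvector (0, 1, 0).
s=3: eigenvector (0, -1, 1).
P = [[1, 0, 0], [-1, 1, -1], [0, 0, 1]], D = diag(-6, 4, 3), P⁻¹ = [[1, 0, 0], [1, 1, 1], [0, 0, 1]].
M⁴ = P·diag(1296, 256, 81)·P⁻¹ = [[1296, 0, 0], [-1040, 256, 175], [0, 0, 81]].
The requested entry is 1296.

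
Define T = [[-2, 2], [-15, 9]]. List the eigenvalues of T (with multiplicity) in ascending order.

3, 4

Characteristic polynomial: p(r) = r^2 - 7r + 12 = (r - 4)(r - 3).
Roots (with multiplicity): 3, 4.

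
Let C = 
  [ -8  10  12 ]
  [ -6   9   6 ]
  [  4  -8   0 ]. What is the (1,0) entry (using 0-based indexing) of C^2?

Characteristic polynomial: λ^3 - λ^2 - 12λ = λ(λ - 4)(λ + 3), so the eigenvalues are -3, 0, 4.
λ=0: eigenvector (4, 2, 1).
λ=-3: eigenvector (2, 1, 0).
λ=4: eigenvector (1, 0, 1).
P = [[4, 2, 1], [2, 1, 0], [1, 0, 1]], D = diag(0, -3, 4), P⁻¹ = [[-1, 2, 1], [2, -3, -2], [1, -2, 0]].
C² = P·diag(0, 9, 16)·P⁻¹ = [[52, -86, -36], [18, -27, -18], [16, -32, 0]].
The requested entry is 18.

18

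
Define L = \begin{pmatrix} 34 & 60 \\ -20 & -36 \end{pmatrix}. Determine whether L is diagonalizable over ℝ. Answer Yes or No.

Characteristic polynomial: p(λ) = λ^2 + 2λ - 24 = (λ - 4)(λ + 6).
All 2 eigenvalues are distinct, so L is diagonalizable.

Yes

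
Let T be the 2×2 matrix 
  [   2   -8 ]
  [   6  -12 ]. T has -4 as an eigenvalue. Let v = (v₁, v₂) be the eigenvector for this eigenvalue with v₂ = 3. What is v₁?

4

T + 4I = [[6, -8], [6, -8]].
Solving (T + 4I)v = 0 gives the eigenspace spanned by (4, 3).
With v₂ = 3, v = (4, 3), so v₁ = 4.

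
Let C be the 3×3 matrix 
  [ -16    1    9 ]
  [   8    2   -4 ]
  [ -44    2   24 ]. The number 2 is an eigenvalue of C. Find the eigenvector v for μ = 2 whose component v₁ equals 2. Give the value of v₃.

C − 2I = [[-18, 1, 9], [8, 0, -4], [-44, 2, 22]].
Solving (C − 2I)v = 0 gives the eigenspace spanned by (2, 0, 4).
With v₁ = 2, v = (2, 0, 4), so v₃ = 4.

4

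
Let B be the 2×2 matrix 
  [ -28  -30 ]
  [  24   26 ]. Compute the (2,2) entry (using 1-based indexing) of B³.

Characteristic polynomial: r^2 + 2r - 8 = (r - 2)(r + 4), so the eigenvalues are -4, 2.
r=-4: eigenvector (5, -4).
r=2: eigenvector (-1, 1).
P = [[5, -1], [-4, 1]], D = diag(-4, 2), P⁻¹ = [[1, 1], [4, 5]].
B³ = P·diag(-64, 8)·P⁻¹ = [[-352, -360], [288, 296]].
The requested entry is 296.

296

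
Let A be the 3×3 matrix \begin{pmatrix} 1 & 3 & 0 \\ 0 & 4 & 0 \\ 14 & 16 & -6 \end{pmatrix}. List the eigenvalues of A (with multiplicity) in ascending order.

-6, 1, 4

Characteristic polynomial: p(λ) = λ^3 + λ^2 - 26λ + 24 = (λ - 4)(λ - 1)(λ + 6).
Roots (with multiplicity): -6, 1, 4.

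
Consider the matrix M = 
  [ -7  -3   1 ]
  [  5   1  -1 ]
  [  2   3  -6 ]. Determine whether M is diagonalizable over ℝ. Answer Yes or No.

No

Characteristic polynomial: p(λ) = λ^3 + 12λ^2 + 45λ + 50 = (λ + 2)(λ + 5)^2.
λ = -5 has algebraic multiplicity 2; rank(M + 5I) = 2, so geometric multiplicity = 1.
Geometric multiplicity < algebraic multiplicity, so M is not diagonalizable.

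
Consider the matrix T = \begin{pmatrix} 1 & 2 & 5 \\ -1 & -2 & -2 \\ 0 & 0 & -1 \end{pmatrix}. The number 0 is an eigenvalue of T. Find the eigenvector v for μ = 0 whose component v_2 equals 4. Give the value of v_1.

-8

T = [[1, 2, 5], [-1, -2, -2], [0, 0, -1]].
Solving (T)v = 0 gives the eigenspace spanned by (-8, 4, 0).
With v_2 = 4, v = (-8, 4, 0), so v_1 = -8.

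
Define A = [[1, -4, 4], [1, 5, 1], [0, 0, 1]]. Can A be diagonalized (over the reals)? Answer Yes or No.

No

Characteristic polynomial: p(λ) = λ^3 - 7λ^2 + 15λ - 9 = (λ - 3)^2(λ - 1).
λ = 3 has algebraic multiplicity 2; rank(A − 3I) = 2, so geometric multiplicity = 1.
Geometric multiplicity < algebraic multiplicity, so A is not diagonalizable.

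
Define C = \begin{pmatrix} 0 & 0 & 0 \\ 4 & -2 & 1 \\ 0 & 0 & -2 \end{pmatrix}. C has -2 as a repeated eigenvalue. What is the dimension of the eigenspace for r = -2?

1

C + 2I = [[2, 0, 0], [4, 0, 1], [0, 0, 0]].
This matrix has rank 2, so its null space has dimension 3 − 2 = 1.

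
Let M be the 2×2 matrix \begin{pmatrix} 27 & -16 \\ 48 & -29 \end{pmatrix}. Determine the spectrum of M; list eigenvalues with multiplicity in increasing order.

-5, 3

Characteristic polynomial: p(s) = s^2 + 2s - 15 = (s - 3)(s + 5).
Roots (with multiplicity): -5, 3.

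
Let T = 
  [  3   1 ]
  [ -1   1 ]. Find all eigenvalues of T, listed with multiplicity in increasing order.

2, 2

Characteristic polynomial: p(μ) = μ^2 - 4μ + 4 = (μ - 2)^2.
Roots (with multiplicity): 2, 2.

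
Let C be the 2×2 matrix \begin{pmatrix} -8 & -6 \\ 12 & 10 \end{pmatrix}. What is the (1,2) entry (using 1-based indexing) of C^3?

-72

Characteristic polynomial: λ^2 - 2λ - 8 = (λ - 4)(λ + 2), so the eigenvalues are -2, 4.
λ=-2: eigenvector (1, -1).
λ=4: eigenvector (1, -2).
P = [[1, 1], [-1, -2]], D = diag(-2, 4), P⁻¹ = [[2, 1], [-1, -1]].
C³ = P·diag(-8, 64)·P⁻¹ = [[-80, -72], [144, 136]].
The requested entry is -72.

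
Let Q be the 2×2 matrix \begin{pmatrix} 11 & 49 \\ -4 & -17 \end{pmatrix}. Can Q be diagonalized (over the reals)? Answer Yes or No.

Characteristic polynomial: p(r) = r^2 + 6r + 9 = (r + 3)^2.
r = -3 has algebraic multiplicity 2; rank(Q + 3I) = 1, so geometric multiplicity = 1.
Geometric multiplicity < algebraic multiplicity, so Q is not diagonalizable.

No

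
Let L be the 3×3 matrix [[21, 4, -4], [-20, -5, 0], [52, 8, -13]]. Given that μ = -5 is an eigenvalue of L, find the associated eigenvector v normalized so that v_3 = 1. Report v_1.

L + 5I = [[26, 4, -4], [-20, 0, 0], [52, 8, -8]].
Solving (L + 5I)v = 0 gives the eigenspace spanned by (0, 1, 1).
With v_3 = 1, v = (0, 1, 1), so v_1 = 0.

0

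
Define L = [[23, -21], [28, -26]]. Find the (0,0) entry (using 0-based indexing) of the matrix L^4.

Characteristic polynomial: t^2 + 3t - 10 = (t - 2)(t + 5), so the eigenvalues are -5, 2.
t=2: eigenvector (1, 1).
t=-5: eigenvector (3, 4).
P = [[1, 3], [1, 4]], D = diag(2, -5), P⁻¹ = [[4, -3], [-1, 1]].
L⁴ = P·diag(16, 625)·P⁻¹ = [[-1811, 1827], [-2436, 2452]].
The requested entry is -1811.

-1811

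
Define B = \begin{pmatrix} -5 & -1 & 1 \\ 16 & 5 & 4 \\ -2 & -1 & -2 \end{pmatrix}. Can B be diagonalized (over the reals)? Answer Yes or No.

Yes

Characteristic polynomial: p(r) = r^3 + 2r^2 - 3r = r(r - 1)(r + 3).
All 3 eigenvalues are distinct, so B is diagonalizable.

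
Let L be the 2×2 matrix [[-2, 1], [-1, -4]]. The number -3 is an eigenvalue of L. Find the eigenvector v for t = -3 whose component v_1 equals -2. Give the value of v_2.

2

L + 3I = [[1, 1], [-1, -1]].
Solving (L + 3I)v = 0 gives the eigenspace spanned by (-2, 2).
With v_1 = -2, v = (-2, 2), so v_2 = 2.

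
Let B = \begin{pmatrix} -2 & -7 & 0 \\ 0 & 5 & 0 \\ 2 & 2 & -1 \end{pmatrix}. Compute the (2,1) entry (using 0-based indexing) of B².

-6

Characteristic polynomial: r^3 - 2r^2 - 13r - 10 = (r - 5)(r + 1)(r + 2), so the eigenvalues are -2, -1, 5.
r=5: eigenvector (-1, 1, 0).
r=-2: eigenvector (1, 0, -2).
r=-1: eigenvector (0, 0, 1).
P = [[-1, 1, 0], [1, 0, 0], [0, -2, 1]], D = diag(5, -2, -1), P⁻¹ = [[0, 1, 0], [1, 1, 0], [2, 2, 1]].
B² = P·diag(25, 4, 1)·P⁻¹ = [[4, -21, 0], [0, 25, 0], [-6, -6, 1]].
The requested entry is -6.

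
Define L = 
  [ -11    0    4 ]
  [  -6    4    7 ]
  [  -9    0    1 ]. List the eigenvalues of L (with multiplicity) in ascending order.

Characteristic polynomial: p(λ) = λ^3 + 6λ^2 - 15λ - 100 = (λ - 4)(λ + 5)^2.
Roots (with multiplicity): -5, -5, 4.

-5, -5, 4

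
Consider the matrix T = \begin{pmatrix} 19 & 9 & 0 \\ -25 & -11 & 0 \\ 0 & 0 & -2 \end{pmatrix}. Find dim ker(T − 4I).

T − 4I = [[15, 9, 0], [-25, -15, 0], [0, 0, -6]].
This matrix has rank 2, so its null space has dimension 3 − 2 = 1.

1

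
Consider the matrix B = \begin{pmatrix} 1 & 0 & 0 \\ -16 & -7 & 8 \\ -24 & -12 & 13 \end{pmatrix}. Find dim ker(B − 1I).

B − 1I = [[0, 0, 0], [-16, -8, 8], [-24, -12, 12]].
This matrix has rank 1, so its null space has dimension 3 − 1 = 2.

2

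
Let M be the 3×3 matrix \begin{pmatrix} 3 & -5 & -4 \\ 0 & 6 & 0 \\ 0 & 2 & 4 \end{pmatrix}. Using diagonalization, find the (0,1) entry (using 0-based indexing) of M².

-53

Characteristic polynomial: λ^3 - 13λ^2 + 54λ - 72 = (λ - 6)(λ - 4)(λ - 3), so the eigenvalues are 3, 4, 6.
λ=3: eigenvector (1, 0, 0).
λ=4: eigenvector (-4, 0, 1).
λ=6: eigenvector (-3, 1, 1).
P = [[1, -4, -3], [0, 0, 1], [0, 1, 1]], D = diag(3, 4, 6), P⁻¹ = [[1, -1, 4], [0, -1, 1], [0, 1, 0]].
M² = P·diag(9, 16, 36)·P⁻¹ = [[9, -53, -28], [0, 36, 0], [0, 20, 16]].
The requested entry is -53.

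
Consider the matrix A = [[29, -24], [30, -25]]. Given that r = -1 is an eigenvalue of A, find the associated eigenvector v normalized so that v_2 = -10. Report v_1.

-8

A + 1I = [[30, -24], [30, -24]].
Solving (A + 1I)v = 0 gives the eigenspace spanned by (-8, -10).
With v_2 = -10, v = (-8, -10), so v_1 = -8.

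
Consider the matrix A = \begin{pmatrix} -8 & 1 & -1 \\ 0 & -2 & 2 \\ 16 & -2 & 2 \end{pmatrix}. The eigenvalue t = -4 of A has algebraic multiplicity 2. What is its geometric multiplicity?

1

A + 4I = [[-4, 1, -1], [0, 2, 2], [16, -2, 6]].
This matrix has rank 2, so its null space has dimension 3 − 2 = 1.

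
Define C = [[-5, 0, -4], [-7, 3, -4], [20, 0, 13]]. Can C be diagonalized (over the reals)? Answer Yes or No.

Characteristic polynomial: p(r) = r^3 - 11r^2 + 39r - 45 = (r - 5)(r - 3)^2.
r = 3 has algebraic multiplicity 2; rank(C − 3I) = 2, so geometric multiplicity = 1.
Geometric multiplicity < algebraic multiplicity, so C is not diagonalizable.

No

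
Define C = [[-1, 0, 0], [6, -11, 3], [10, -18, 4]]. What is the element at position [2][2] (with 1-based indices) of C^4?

Characteristic polynomial: λ^3 + 8λ^2 + 17λ + 10 = (λ + 1)(λ + 2)(λ + 5), so the eigenvalues are -5, -2, -1.
λ=-1: eigenvector (1, 0, -2).
λ=-2: eigenvector (0, 1, 3).
λ=-5: eigenvector (0, 1, 2).
P = [[1, 0, 0], [0, 1, 1], [-2, 3, 2]], D = diag(-1, -2, -5), P⁻¹ = [[1, 0, 0], [2, -2, 1], [-2, 3, -1]].
C⁴ = P·diag(1, 16, 625)·P⁻¹ = [[1, 0, 0], [-1218, 1843, -609], [-2406, 3654, -1202]].
The requested entry is 1843.

1843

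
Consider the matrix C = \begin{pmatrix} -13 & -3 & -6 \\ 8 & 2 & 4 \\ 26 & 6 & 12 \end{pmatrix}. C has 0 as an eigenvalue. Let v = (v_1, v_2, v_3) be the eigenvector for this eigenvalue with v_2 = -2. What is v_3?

C = [[-13, -3, -6], [8, 2, 4], [26, 6, 12]].
Solving (C)v = 0 gives the eigenspace spanned by (0, -2, 1).
With v_2 = -2, v = (0, -2, 1), so v_3 = 1.

1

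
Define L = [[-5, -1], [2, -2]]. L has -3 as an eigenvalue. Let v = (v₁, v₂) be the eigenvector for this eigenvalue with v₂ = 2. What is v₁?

L + 3I = [[-2, -1], [2, 1]].
Solving (L + 3I)v = 0 gives the eigenspace spanned by (-1, 2).
With v₂ = 2, v = (-1, 2), so v₁ = -1.

-1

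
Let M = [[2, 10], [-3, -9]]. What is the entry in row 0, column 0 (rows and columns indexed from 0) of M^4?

Characteristic polynomial: r^2 + 7r + 12 = (r + 3)(r + 4), so the eigenvalues are -4, -3.
r=-4: eigenvector (-5, 3).
r=-3: eigenvector (-2, 1).
P = [[-5, -2], [3, 1]], D = diag(-4, -3), P⁻¹ = [[1, 2], [-3, -5]].
M⁴ = P·diag(256, 81)·P⁻¹ = [[-794, -1750], [525, 1131]].
The requested entry is -794.

-794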